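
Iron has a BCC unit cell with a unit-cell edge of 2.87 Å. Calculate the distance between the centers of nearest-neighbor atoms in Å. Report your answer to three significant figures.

In a BCC structure, atoms touch along the body diagonal, so √3·a = 4r; the nearest-neighbor distance equals 2r = 0.8660·a.
d = 0.8660 × 2.87 = 2.49 Å.

2.49 Å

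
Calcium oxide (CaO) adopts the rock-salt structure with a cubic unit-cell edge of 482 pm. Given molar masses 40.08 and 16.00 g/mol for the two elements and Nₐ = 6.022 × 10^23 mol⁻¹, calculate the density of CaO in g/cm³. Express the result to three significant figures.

3.33 g/cm³

The rock-salt structure contains Z = 4 formula units per cell; M(CaO) = 40.08 + 16.00 = 56.08 g/mol.
a³ = (4.820 × 10^-8 cm)³ = 1.120 × 10^-22 cm³.
ρ = 4 × 56.08 / (6.022 × 10²³ × 1.120 × 10^-22) = 3.326 g/cm³.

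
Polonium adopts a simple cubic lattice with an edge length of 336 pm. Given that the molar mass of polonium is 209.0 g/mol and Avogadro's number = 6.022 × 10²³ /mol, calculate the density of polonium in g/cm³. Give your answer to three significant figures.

9.15 g/cm³

A simple cubic unit cell contains Z = 1 atom.
Cell volume: a³ = (336 pm)³ = (3.360 × 10^-8 cm)³ = 3.793 × 10^-23 cm³.
ρ = Z·M/(N_A·a³) = 1 × 209.0 / (6.022 × 10²³ × 3.793 × 10^-23) = 9.149 g/cm³.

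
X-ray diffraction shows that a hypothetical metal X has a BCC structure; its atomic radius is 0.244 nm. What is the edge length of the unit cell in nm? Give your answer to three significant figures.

0.563 nm

In a BCC lattice, atoms touch along the body diagonal, so √3·a = 4r.
a = 4r/√3 = 4 × 0.244 / 1.7321 = 0.563 nm.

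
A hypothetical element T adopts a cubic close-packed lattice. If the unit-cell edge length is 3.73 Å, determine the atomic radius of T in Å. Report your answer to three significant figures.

1.32 Å

In an FCC lattice, atoms touch along the face diagonal, so √2·a = 4r.
r = √2·a/4 = 1.4142 × 3.73 / 4 = 1.32 Å.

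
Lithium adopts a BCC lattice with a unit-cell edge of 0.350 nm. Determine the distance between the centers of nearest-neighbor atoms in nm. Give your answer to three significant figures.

0.303 nm

In a BCC structure, atoms touch along the body diagonal, so √3·a = 4r; the nearest-neighbor distance equals 2r = 0.8660·a.
d = 0.8660 × 0.350 = 0.303 nm.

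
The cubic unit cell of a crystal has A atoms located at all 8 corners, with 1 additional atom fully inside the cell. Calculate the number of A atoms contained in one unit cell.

2

Corner atoms are shared by 8 cells (1/8 each), interior atoms are unshared.
Net atoms = 8 × 1/8 + 1 = 1 + 1 = 2.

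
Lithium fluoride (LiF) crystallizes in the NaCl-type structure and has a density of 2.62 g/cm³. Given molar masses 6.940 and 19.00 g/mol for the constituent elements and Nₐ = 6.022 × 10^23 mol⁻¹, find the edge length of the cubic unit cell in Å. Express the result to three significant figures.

M(LiF) = 25.94 g/mol; Z = 4 formula units per cell.
a³ = Z·M/(N_A·ρ) = 4 × 25.94 / (6.022 × 10²³ × 2.62) = 6.576 × 10^-23 cm³, so a = 4.036 × 10^-8 cm = 4.04 Å.

4.04 Å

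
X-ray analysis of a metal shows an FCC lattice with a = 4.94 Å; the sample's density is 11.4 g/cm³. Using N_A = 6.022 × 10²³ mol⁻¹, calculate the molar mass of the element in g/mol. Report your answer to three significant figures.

207 g/mol

An FCC cell has Z = 4 atoms; a = 4.940 × 10^-8 cm.
M = ρ·N_A·a³/Z = 11.4 × 6.022 × 10²³ × 1.206 × 10^-22 / 4 = 207 g/mol.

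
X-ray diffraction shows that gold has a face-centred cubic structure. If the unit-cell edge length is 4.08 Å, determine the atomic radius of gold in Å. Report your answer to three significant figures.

In an FCC lattice, atoms touch along the face diagonal, so √2·a = 4r.
r = √2·a/4 = 1.4142 × 4.08 / 4 = 1.44 Å.

1.44 Å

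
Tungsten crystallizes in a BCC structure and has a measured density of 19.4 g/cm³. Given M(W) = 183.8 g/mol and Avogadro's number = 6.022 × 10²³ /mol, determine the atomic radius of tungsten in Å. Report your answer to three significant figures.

1.37 Å

For a BCC cell (Z = 2), a³ = Z·M/(N_A·ρ) = 2 × 183.8 / (6.022 × 10²³ × 19.40) = 3.147 × 10^-23 cm³, so a = 3.157 × 10^-8 cm = 3.157 Å.
Atoms touch along the body diagonal, so √3·a = 4r, so r = 0.4330 × a = 1.37 Å.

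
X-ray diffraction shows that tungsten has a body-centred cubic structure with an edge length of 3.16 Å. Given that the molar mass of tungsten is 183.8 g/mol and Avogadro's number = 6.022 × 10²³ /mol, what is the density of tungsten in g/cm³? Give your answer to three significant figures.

A BCC unit cell contains Z = 2 atoms.
Cell volume: a³ = (3.16 Å)³ = (3.160 × 10^-8 cm)³ = 3.155 × 10^-23 cm³.
ρ = Z·M/(N_A·a³) = 2 × 183.8 / (6.022 × 10²³ × 3.155 × 10^-23) = 19.35 g/cm³.

19.3 g/cm³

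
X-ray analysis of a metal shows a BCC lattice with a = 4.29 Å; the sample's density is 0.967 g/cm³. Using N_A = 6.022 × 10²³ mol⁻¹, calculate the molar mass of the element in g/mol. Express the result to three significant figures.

23.0 g/mol

A BCC cell has Z = 2 atoms; a = 4.290 × 10^-8 cm.
M = ρ·N_A·a³/Z = 0.967 × 6.022 × 10²³ × 7.895 × 10^-23 / 2 = 23.0 g/mol.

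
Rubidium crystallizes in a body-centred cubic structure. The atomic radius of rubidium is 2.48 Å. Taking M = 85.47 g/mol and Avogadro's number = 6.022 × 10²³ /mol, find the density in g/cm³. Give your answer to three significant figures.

1.51 g/cm³

In a BCC lattice, atoms touch along the body diagonal, so √3·a = 4r, giving a = 5.727 Å = 5.727 × 10^-8 cm.
With Z = 2, ρ = Z·M/(N_A·a³) = 2 × 85.47 / (6.022 × 10²³ × 1.879 × 10^-22) = 1.511 g/cm³.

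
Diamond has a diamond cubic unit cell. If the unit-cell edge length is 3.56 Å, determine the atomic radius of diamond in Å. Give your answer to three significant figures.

0.771 Å

In a diamond cubic lattice, nearest neighbors lie along the body diagonal with √3·a = 8r.
r = √3·a/8 = 1.7321 × 3.56 / 8 = 0.771 Å.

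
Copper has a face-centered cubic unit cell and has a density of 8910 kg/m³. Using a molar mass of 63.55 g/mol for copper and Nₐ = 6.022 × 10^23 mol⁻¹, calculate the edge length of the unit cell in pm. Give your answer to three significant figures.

With Z = 4 atoms per FCC cell, a³ = Z·M/(N_A·ρ) = 4 × 63.55 / (6.022 × 10²³ × 8.910 g/cm³) = 4.738 × 10^-23 cm³.
a = (4.738 × 10^-23)^(1/3) = 3.618 × 10^-8 cm = 362 pm.

362 pm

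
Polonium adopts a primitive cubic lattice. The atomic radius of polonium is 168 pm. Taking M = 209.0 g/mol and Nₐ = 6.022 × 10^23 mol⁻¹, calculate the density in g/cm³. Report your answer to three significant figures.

In a simple cubic lattice, atoms touch along the cell edge, so a = 2r, giving a = 336.0 pm = 3.360 × 10^-8 cm.
With Z = 1, ρ = Z·M/(N_A·a³) = 1 × 209.0 / (6.022 × 10²³ × 3.793 × 10^-23) = 9.149 g/cm³.

9.15 g/cm³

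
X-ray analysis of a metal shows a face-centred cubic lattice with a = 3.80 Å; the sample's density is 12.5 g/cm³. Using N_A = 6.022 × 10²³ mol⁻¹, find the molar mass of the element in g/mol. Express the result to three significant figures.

103 g/mol

An FCC cell has Z = 4 atoms; a = 3.800 × 10^-8 cm.
M = ρ·N_A·a³/Z = 12.5 × 6.022 × 10²³ × 5.487 × 10^-23 / 4 = 103 g/mol.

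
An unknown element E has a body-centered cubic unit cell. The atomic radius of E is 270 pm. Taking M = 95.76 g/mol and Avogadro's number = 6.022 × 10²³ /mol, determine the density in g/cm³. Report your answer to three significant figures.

1.31 g/cm³

In a BCC lattice, atoms touch along the body diagonal, so √3·a = 4r, giving a = 623.5 pm = 6.235 × 10^-8 cm.
With Z = 2, ρ = Z·M/(N_A·a³) = 2 × 95.76 / (6.022 × 10²³ × 2.424 × 10^-22) = 1.312 g/cm³.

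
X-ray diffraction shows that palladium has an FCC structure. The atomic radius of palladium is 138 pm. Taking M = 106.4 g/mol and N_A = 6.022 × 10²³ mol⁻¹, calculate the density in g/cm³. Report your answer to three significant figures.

11.9 g/cm³

In an FCC lattice, atoms touch along the face diagonal, so √2·a = 4r, giving a = 390.3 pm = 3.903 × 10^-8 cm.
With Z = 4, ρ = Z·M/(N_A·a³) = 4 × 106.4 / (6.022 × 10²³ × 5.947 × 10^-23) = 11.88 g/cm³.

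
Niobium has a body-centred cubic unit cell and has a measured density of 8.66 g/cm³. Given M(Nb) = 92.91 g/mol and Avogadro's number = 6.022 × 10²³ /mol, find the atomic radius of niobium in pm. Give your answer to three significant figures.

142 pm

For a BCC cell (Z = 2), a³ = Z·M/(N_A·ρ) = 2 × 92.91 / (6.022 × 10²³ × 8.660) = 3.563 × 10^-23 cm³, so a = 3.291 × 10^-8 cm = 329.1 pm.
Atoms touch along the body diagonal, so √3·a = 4r, so r = 0.4330 × a = 142 pm.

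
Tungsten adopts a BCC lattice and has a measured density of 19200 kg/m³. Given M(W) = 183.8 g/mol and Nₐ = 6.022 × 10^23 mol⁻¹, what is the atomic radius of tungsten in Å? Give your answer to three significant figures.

1.37 Å

For a BCC cell (Z = 2), a³ = Z·M/(N_A·ρ) = 2 × 183.8 / (6.022 × 10²³ × 19.20) = 3.179 × 10^-23 cm³, so a = 3.168 × 10^-8 cm = 3.168 Å.
Atoms touch along the body diagonal, so √3·a = 4r, so r = 0.4330 × a = 1.37 Å.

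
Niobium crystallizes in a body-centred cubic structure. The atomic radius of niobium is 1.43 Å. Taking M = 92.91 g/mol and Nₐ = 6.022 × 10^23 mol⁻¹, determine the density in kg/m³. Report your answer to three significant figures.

8570 kg/m³

In a BCC lattice, atoms touch along the body diagonal, so √3·a = 4r, giving a = 3.302 Å = 3.302 × 10^-8 cm.
With Z = 2, ρ = Z·M/(N_A·a³) = 2 × 92.91 / (6.022 × 10²³ × 3.602 × 10^-23) = 8.567 g/cm³ = 8570 kg/m³.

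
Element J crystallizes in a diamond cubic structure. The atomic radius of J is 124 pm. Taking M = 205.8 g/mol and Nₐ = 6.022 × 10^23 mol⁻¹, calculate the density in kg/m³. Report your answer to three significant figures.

14600 kg/m³

In a diamond cubic lattice, nearest neighbors lie along the body diagonal with √3·a = 8r, giving a = 572.7 pm = 5.727 × 10^-8 cm.
With Z = 8, ρ = Z·M/(N_A·a³) = 8 × 205.8 / (6.022 × 10²³ × 1.879 × 10^-22) = 14.55 g/cm³ = 14600 kg/m³.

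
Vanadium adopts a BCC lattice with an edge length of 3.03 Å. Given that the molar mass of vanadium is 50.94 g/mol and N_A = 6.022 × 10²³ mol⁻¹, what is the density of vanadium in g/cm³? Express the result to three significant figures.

A BCC unit cell contains Z = 2 atoms.
Cell volume: a³ = (3.03 Å)³ = (3.030 × 10^-8 cm)³ = 2.782 × 10^-23 cm³.
ρ = Z·M/(N_A·a³) = 2 × 50.94 / (6.022 × 10²³ × 2.782 × 10^-23) = 6.082 g/cm³.

6.08 g/cm³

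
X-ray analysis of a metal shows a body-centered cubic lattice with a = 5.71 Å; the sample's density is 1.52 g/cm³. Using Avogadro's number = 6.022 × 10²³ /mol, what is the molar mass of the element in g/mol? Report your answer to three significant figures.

85.2 g/mol

A BCC cell has Z = 2 atoms; a = 5.710 × 10^-8 cm.
M = ρ·N_A·a³/Z = 1.52 × 6.022 × 10²³ × 1.862 × 10^-22 / 2 = 85.2 g/mol.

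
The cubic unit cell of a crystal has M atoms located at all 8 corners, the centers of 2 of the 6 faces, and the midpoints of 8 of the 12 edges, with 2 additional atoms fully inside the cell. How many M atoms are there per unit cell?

Corner atoms are shared by 8 cells (1/8 each), face atoms by 2 (1/2 each), edge atoms by 4 (1/4 each), interior atoms are unshared.
Net atoms = 8 × 1/8 + 2 × 1/2 + 8 × 1/4 + 2 = 1 + 1 + 2 + 2 = 6.

6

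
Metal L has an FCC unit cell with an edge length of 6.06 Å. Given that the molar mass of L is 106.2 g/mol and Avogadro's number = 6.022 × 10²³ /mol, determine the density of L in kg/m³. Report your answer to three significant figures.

3170 kg/m³

An FCC unit cell contains Z = 4 atoms.
Cell volume: a³ = (6.06 Å)³ = (6.060 × 10^-8 cm)³ = 2.225 × 10^-22 cm³.
ρ = Z·M/(N_A·a³) = 4 × 106.2 / (6.022 × 10²³ × 2.225 × 10^-22) = 3.170 g/cm³ = 3170 kg/m³.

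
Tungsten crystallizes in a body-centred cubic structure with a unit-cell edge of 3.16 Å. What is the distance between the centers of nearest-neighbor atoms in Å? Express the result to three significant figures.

2.74 Å

In a BCC structure, atoms touch along the body diagonal, so √3·a = 4r; the nearest-neighbor distance equals 2r = 0.8660·a.
d = 0.8660 × 3.16 = 2.74 Å.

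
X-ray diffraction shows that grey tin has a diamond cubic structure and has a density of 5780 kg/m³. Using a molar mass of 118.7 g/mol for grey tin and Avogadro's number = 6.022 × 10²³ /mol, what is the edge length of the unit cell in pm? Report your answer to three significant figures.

With Z = 8 atoms per diamond cubic cell, a³ = Z·M/(N_A·ρ) = 8 × 118.7 / (6.022 × 10²³ × 5.780 g/cm³) = 2.728 × 10^-22 cm³.
a = (2.728 × 10^-22)^(1/3) = 6.486 × 10^-8 cm = 649 pm.

649 pm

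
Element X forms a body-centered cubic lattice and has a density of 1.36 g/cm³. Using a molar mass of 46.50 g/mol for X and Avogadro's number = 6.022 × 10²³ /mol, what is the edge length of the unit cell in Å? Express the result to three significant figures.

With Z = 2 atoms per BCC cell, a³ = Z·M/(N_A·ρ) = 2 × 46.50 / (6.022 × 10²³ × 1.360 g/cm³) = 1.136 × 10^-22 cm³.
a = (1.136 × 10^-22)^(1/3) = 4.842 × 10^-8 cm = 4.84 Å.

4.84 Å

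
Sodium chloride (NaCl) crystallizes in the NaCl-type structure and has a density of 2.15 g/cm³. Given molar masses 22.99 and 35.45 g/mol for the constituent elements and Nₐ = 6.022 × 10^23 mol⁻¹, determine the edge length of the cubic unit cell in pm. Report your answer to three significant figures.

M(NaCl) = 58.44 g/mol; Z = 4 formula units per cell.
a³ = Z·M/(N_A·ρ) = 4 × 58.44 / (6.022 × 10²³ × 2.15) = 1.805 × 10^-22 cm³, so a = 5.652 × 10^-8 cm = 565 pm.

565 pm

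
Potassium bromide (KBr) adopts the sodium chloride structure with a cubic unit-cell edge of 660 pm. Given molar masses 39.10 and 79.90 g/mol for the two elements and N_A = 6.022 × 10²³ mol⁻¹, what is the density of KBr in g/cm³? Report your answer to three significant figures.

2.75 g/cm³

The sodium chloride structure contains Z = 4 formula units per cell; M(KBr) = 39.10 + 79.90 = 119.0 g/mol.
a³ = (6.600 × 10^-8 cm)³ = 2.875 × 10^-22 cm³.
ρ = 4 × 119.0 / (6.022 × 10²³ × 2.875 × 10^-22) = 2.749 g/cm³.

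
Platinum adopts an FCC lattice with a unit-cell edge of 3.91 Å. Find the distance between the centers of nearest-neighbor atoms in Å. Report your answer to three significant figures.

2.76 Å

In an FCC structure, atoms touch along the face diagonal, so √2·a = 4r; the nearest-neighbor distance equals 2r = 0.7071·a.
d = 0.7071 × 3.91 = 2.76 Å.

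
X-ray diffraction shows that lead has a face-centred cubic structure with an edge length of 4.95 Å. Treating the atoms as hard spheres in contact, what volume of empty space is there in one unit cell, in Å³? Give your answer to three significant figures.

31.5 Å³

In an FCC lattice atoms touch along the face diagonal, so √2·a = 4r, so r = 0.3536a = 1.750 Å.
V_cell = a³ = 121.3 Å³; V_atoms = 4 × (4/3)πr³ = 89.81 Å³.
Empty space = 121.3 − 89.81 = 31.5 Å³.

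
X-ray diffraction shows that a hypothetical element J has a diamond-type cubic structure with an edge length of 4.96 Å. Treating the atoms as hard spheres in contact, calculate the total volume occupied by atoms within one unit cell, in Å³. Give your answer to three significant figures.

41.5 Å³

In a diamond cubic lattice nearest neighbors lie along the body diagonal with √3·a = 8r, so r = 0.2165a = 1.074 Å.
V_atoms = Z × (4/3)πr³ = 8 × (4/3)π × (1.074)³ = 41.5 Å³.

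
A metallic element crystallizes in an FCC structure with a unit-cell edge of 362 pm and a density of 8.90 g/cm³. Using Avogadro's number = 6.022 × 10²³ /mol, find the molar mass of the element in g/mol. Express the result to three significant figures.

An FCC cell has Z = 4 atoms; a = 3.620 × 10^-8 cm.
M = ρ·N_A·a³/Z = 8.90 × 6.022 × 10²³ × 4.744 × 10^-23 / 4 = 63.6 g/mol.

63.6 g/mol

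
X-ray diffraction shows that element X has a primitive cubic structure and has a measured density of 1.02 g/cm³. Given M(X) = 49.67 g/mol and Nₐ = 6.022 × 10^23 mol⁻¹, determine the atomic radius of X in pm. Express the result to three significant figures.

216 pm

For a simple cubic cell (Z = 1), a³ = Z·M/(N_A·ρ) = 1 × 49.67 / (6.022 × 10²³ × 1.020) = 8.086 × 10^-23 cm³, so a = 4.324 × 10^-8 cm = 432.4 pm.
Atoms touch along the cell edge, so a = 2r, so r = 0.5000 × a = 216 pm.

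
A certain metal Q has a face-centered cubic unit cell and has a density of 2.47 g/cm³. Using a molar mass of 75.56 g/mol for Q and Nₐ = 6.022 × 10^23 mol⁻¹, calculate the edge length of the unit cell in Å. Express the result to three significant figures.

With Z = 4 atoms per FCC cell, a³ = Z·M/(N_A·ρ) = 4 × 75.56 / (6.022 × 10²³ × 2.470 g/cm³) = 2.032 × 10^-22 cm³.
a = (2.032 × 10^-22)^(1/3) = 5.879 × 10^-8 cm = 5.88 Å.

5.88 Å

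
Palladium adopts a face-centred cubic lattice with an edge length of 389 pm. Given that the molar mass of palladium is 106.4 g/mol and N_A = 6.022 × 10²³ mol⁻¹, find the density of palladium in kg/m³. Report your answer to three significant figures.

An FCC unit cell contains Z = 4 atoms.
Cell volume: a³ = (389 pm)³ = (3.890 × 10^-8 cm)³ = 5.886 × 10^-23 cm³.
ρ = Z·M/(N_A·a³) = 4 × 106.4 / (6.022 × 10²³ × 5.886 × 10^-23) = 12.01 g/cm³ = 12000 kg/m³.

12000 kg/m³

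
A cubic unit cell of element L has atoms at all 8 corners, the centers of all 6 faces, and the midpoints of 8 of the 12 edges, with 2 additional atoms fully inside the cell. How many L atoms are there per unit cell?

8

Corner atoms are shared by 8 cells (1/8 each), face atoms by 2 (1/2 each), edge atoms by 4 (1/4 each), interior atoms are unshared.
Net atoms = 8 × 1/8 + 6 × 1/2 + 8 × 1/4 + 2 = 1 + 3 + 2 + 2 = 8.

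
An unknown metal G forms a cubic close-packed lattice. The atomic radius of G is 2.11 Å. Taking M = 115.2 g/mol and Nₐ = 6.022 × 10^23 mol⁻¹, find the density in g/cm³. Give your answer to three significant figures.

In an FCC lattice, atoms touch along the face diagonal, so √2·a = 4r, giving a = 5.968 Å = 5.968 × 10^-8 cm.
With Z = 4, ρ = Z·M/(N_A·a³) = 4 × 115.2 / (6.022 × 10²³ × 2.126 × 10^-22) = 3.600 g/cm³.

3.60 g/cm³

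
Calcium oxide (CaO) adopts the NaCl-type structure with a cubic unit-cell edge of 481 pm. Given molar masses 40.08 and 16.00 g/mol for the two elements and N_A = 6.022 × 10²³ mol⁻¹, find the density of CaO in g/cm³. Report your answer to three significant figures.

The NaCl-type structure contains Z = 4 formula units per cell; M(CaO) = 40.08 + 16.00 = 56.08 g/mol.
a³ = (4.810 × 10^-8 cm)³ = 1.113 × 10^-22 cm³.
ρ = 4 × 56.08 / (6.022 × 10²³ × 1.113 × 10^-22) = 3.347 g/cm³.

3.35 g/cm³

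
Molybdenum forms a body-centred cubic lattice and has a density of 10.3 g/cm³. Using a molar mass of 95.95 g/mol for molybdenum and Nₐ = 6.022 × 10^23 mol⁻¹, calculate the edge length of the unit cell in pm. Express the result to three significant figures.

With Z = 2 atoms per BCC cell, a³ = Z·M/(N_A·ρ) = 2 × 95.95 / (6.022 × 10²³ × 10.30 g/cm³) = 3.094 × 10^-23 cm³.
a = (3.094 × 10^-23)^(1/3) = 3.139 × 10^-8 cm = 314 pm.

314 pm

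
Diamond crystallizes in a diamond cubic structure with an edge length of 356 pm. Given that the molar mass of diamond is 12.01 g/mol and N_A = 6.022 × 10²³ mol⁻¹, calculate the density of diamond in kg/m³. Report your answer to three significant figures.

A diamond cubic unit cell contains Z = 8 atoms.
Cell volume: a³ = (356 pm)³ = (3.560 × 10^-8 cm)³ = 4.512 × 10^-23 cm³.
ρ = Z·M/(N_A·a³) = 8 × 12.01 / (6.022 × 10²³ × 4.512 × 10^-23) = 3.536 g/cm³ = 3540 kg/m³.

3540 kg/m³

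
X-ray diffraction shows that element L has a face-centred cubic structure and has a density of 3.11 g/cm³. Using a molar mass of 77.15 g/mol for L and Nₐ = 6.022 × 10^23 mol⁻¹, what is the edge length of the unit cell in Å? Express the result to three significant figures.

5.48 Å

With Z = 4 atoms per FCC cell, a³ = Z·M/(N_A·ρ) = 4 × 77.15 / (6.022 × 10²³ × 3.110 g/cm³) = 1.648 × 10^-22 cm³.
a = (1.648 × 10^-22)^(1/3) = 5.482 × 10^-8 cm = 5.48 Å.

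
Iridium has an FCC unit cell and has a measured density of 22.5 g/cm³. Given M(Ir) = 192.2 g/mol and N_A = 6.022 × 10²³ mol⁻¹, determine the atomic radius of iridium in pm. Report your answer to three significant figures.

136 pm

For an FCC cell (Z = 4), a³ = Z·M/(N_A·ρ) = 4 × 192.2 / (6.022 × 10²³ × 22.50) = 5.674 × 10^-23 cm³, so a = 3.843 × 10^-8 cm = 384.3 pm.
Atoms touch along the face diagonal, so √2·a = 4r, so r = 0.3536 × a = 136 pm.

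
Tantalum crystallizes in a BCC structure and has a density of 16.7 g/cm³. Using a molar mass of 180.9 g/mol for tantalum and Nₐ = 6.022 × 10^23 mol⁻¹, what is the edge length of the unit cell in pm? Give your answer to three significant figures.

With Z = 2 atoms per BCC cell, a³ = Z·M/(N_A·ρ) = 2 × 180.9 / (6.022 × 10²³ × 16.70 g/cm³) = 3.598 × 10^-23 cm³.
a = (3.598 × 10^-23)^(1/3) = 3.301 × 10^-8 cm = 330 pm.

330 pm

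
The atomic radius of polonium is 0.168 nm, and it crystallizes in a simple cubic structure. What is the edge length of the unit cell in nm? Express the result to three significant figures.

In a simple cubic lattice, atoms touch along the cell edge, so a = 2r.
a = 2r = 2 × 0.168 = 0.336 nm.

0.336 nm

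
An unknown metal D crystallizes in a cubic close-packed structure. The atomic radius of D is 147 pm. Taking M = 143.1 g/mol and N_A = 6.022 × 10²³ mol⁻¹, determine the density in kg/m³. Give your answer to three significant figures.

13200 kg/m³

In an FCC lattice, atoms touch along the face diagonal, so √2·a = 4r, giving a = 415.8 pm = 4.158 × 10^-8 cm.
With Z = 4, ρ = Z·M/(N_A·a³) = 4 × 143.1 / (6.022 × 10²³ × 7.188 × 10^-23) = 13.22 g/cm³ = 13200 kg/m³.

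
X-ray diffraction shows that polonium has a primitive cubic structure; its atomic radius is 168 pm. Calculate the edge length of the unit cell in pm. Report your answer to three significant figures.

In a simple cubic lattice, atoms touch along the cell edge, so a = 2r.
a = 2r = 2 × 168 = 336 pm.

336 pm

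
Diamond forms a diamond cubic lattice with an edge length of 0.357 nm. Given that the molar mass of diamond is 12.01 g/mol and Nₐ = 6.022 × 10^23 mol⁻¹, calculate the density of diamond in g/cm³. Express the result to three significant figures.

3.51 g/cm³

A diamond cubic unit cell contains Z = 8 atoms.
Cell volume: a³ = (0.357 nm)³ = (3.570 × 10^-8 cm)³ = 4.550 × 10^-23 cm³.
ρ = Z·M/(N_A·a³) = 8 × 12.01 / (6.022 × 10²³ × 4.550 × 10^-23) = 3.507 g/cm³.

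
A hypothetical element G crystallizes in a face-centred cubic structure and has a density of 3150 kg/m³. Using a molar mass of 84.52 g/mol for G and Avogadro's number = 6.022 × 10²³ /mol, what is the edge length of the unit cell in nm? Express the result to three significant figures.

0.563 nm

With Z = 4 atoms per FCC cell, a³ = Z·M/(N_A·ρ) = 4 × 84.52 / (6.022 × 10²³ × 3.150 g/cm³) = 1.782 × 10^-22 cm³.
a = (1.782 × 10^-22)^(1/3) = 5.628 × 10^-8 cm = 0.563 nm.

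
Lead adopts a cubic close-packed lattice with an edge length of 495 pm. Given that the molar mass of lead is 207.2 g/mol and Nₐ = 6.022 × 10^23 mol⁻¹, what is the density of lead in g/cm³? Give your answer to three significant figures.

11.3 g/cm³

An FCC unit cell contains Z = 4 atoms.
Cell volume: a³ = (495 pm)³ = (4.950 × 10^-8 cm)³ = 1.213 × 10^-22 cm³.
ρ = Z·M/(N_A·a³) = 4 × 207.2 / (6.022 × 10²³ × 1.213 × 10^-22) = 11.35 g/cm³.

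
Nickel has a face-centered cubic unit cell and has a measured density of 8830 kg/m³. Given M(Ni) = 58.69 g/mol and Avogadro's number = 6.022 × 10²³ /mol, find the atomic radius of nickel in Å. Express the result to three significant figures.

1.25 Å

For an FCC cell (Z = 4), a³ = Z·M/(N_A·ρ) = 4 × 58.69 / (6.022 × 10²³ × 8.830) = 4.415 × 10^-23 cm³, so a = 3.534 × 10^-8 cm = 3.534 Å.
Atoms touch along the face diagonal, so √2·a = 4r, so r = 0.3536 × a = 1.25 Å.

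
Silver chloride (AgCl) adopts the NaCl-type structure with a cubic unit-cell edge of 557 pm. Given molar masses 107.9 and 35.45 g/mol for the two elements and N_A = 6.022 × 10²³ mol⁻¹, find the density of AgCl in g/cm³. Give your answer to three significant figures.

The NaCl-type structure contains Z = 4 formula units per cell; M(AgCl) = 107.9 + 35.45 = 143.35 g/mol.
a³ = (5.570 × 10^-8 cm)³ = 1.728 × 10^-22 cm³.
ρ = 4 × 143.35 / (6.022 × 10²³ × 1.728 × 10^-22) = 5.510 g/cm³.

5.51 g/cm³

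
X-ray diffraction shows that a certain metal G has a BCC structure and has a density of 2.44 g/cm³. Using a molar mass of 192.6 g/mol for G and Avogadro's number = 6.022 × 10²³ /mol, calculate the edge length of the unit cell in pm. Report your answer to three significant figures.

640 pm

With Z = 2 atoms per BCC cell, a³ = Z·M/(N_A·ρ) = 2 × 192.6 / (6.022 × 10²³ × 2.440 g/cm³) = 2.622 × 10^-22 cm³.
a = (2.622 × 10^-22)^(1/3) = 6.400 × 10^-8 cm = 640 pm.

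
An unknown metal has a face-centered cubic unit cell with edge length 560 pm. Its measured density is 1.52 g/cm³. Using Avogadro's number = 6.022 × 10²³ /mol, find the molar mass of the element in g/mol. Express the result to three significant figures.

An FCC cell has Z = 4 atoms; a = 5.600 × 10^-8 cm.
M = ρ·N_A·a³/Z = 1.52 × 6.022 × 10²³ × 1.756 × 10^-22 / 4 = 40.2 g/mol.

40.2 g/mol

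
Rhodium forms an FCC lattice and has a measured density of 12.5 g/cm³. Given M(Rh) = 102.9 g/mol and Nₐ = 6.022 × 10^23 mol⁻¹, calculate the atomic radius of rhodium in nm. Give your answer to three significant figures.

For an FCC cell (Z = 4), a³ = Z·M/(N_A·ρ) = 4 × 102.9 / (6.022 × 10²³ × 12.50) = 5.468 × 10^-23 cm³, so a = 3.796 × 10^-8 cm = 0.3796 nm.
Atoms touch along the face diagonal, so √2·a = 4r, so r = 0.3536 × a = 0.134 nm.

0.134 nm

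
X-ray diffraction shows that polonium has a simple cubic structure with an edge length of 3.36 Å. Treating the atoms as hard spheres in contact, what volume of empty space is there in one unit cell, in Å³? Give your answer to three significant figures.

18.1 Å³

In a simple cubic lattice atoms touch along the cell edge, so a = 2r, so r = 0.5000a = 1.680 Å.
V_cell = a³ = 37.93 Å³; V_atoms = 1 × (4/3)πr³ = 19.86 Å³.
Empty space = 37.93 − 19.86 = 18.1 Å³.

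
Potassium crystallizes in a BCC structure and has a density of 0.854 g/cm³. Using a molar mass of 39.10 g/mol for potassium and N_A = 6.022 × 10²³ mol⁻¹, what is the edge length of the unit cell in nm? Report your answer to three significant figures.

0.534 nm

With Z = 2 atoms per BCC cell, a³ = Z·M/(N_A·ρ) = 2 × 39.10 / (6.022 × 10²³ × 0.8540 g/cm³) = 1.521 × 10^-22 cm³.
a = (1.521 × 10^-22)^(1/3) = 5.337 × 10^-8 cm = 0.534 nm.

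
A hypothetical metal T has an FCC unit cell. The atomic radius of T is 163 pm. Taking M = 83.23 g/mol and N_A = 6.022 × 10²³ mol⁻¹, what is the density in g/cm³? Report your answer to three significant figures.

In an FCC lattice, atoms touch along the face diagonal, so √2·a = 4r, giving a = 461.0 pm = 4.610 × 10^-8 cm.
With Z = 4, ρ = Z·M/(N_A·a³) = 4 × 83.23 / (6.022 × 10²³ × 9.799 × 10^-23) = 5.642 g/cm³.

5.64 g/cm³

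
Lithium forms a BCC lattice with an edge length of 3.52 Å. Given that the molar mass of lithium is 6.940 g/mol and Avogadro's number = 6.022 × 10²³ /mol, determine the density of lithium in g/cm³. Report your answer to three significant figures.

A BCC unit cell contains Z = 2 atoms.
Cell volume: a³ = (3.52 Å)³ = (3.520 × 10^-8 cm)³ = 4.361 × 10^-23 cm³.
ρ = Z·M/(N_A·a³) = 2 × 6.940 / (6.022 × 10²³ × 4.361 × 10^-23) = 0.5285 g/cm³.

0.528 g/cm³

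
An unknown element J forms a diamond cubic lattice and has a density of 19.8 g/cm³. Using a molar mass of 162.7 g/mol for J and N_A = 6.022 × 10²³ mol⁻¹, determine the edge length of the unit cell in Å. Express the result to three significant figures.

4.78 Å

With Z = 8 atoms per diamond cubic cell, a³ = Z·M/(N_A·ρ) = 8 × 162.7 / (6.022 × 10²³ × 19.80 g/cm³) = 1.092 × 10^-22 cm³.
a = (1.092 × 10^-22)^(1/3) = 4.779 × 10^-8 cm = 4.78 Å.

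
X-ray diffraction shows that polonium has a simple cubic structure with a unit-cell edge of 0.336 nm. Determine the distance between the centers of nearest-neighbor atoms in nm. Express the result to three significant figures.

0.336 nm

In a simple cubic structure, atoms touch along the cell edge, so a = 2r; the nearest-neighbor distance equals 2r = 1.000·a.
d = 1.000 × 0.336 = 0.336 nm.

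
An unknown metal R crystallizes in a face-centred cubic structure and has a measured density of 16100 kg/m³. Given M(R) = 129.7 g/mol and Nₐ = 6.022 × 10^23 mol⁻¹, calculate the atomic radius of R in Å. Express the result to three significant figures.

For an FCC cell (Z = 4), a³ = Z·M/(N_A·ρ) = 4 × 129.7 / (6.022 × 10²³ × 16.10) = 5.351 × 10^-23 cm³, so a = 3.768 × 10^-8 cm = 3.768 Å.
Atoms touch along the face diagonal, so √2·a = 4r, so r = 0.3536 × a = 1.33 Å.

1.33 Å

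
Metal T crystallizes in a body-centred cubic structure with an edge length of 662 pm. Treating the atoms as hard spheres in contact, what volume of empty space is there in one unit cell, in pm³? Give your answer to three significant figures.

In a BCC lattice atoms touch along the body diagonal, so √3·a = 4r, so r = 0.4330a = 286.7 pm.
V_cell = a³ = 2.901 × 10^8 pm³; V_atoms = 2 × (4/3)πr³ = 1.973 × 10^8 pm³.
Empty space = 2.901 × 10^8 − 1.973 × 10^8 = 9.28 × 10^7 pm³.

9.28 × 10^7 pm³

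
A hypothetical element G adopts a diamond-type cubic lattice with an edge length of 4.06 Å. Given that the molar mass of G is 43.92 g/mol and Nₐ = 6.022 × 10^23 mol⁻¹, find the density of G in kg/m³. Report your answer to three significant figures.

8720 kg/m³

A diamond cubic unit cell contains Z = 8 atoms.
Cell volume: a³ = (4.06 Å)³ = (4.060 × 10^-8 cm)³ = 6.692 × 10^-23 cm³.
ρ = Z·M/(N_A·a³) = 8 × 43.92 / (6.022 × 10²³ × 6.692 × 10^-23) = 8.718 g/cm³ = 8720 kg/m³.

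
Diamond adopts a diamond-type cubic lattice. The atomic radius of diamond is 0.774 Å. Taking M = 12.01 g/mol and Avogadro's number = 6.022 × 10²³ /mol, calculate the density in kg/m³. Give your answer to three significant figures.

In a diamond cubic lattice, nearest neighbors lie along the body diagonal with √3·a = 8r, giving a = 3.575 Å = 3.575 × 10^-8 cm.
With Z = 8, ρ = Z·M/(N_A·a³) = 8 × 12.01 / (6.022 × 10²³ × 4.569 × 10^-23) = 3.492 g/cm³ = 3490 kg/m³.

3490 kg/m³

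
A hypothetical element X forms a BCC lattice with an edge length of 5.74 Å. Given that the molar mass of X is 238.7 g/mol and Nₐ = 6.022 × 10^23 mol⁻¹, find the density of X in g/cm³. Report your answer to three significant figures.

4.19 g/cm³

A BCC unit cell contains Z = 2 atoms.
Cell volume: a³ = (5.74 Å)³ = (5.740 × 10^-8 cm)³ = 1.891 × 10^-22 cm³.
ρ = Z·M/(N_A·a³) = 2 × 238.7 / (6.022 × 10²³ × 1.891 × 10^-22) = 4.192 g/cm³.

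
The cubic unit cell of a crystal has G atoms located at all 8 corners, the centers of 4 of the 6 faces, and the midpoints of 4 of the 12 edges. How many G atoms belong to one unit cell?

4

Corner atoms are shared by 8 cells (1/8 each), face atoms by 2 (1/2 each), edge atoms by 4 (1/4 each).
Net atoms = 8 × 1/8 + 4 × 1/2 + 4 × 1/4 = 1 + 2 + 1 = 4.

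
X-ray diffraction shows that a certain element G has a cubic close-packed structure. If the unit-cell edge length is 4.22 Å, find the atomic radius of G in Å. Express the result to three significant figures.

In an FCC lattice, atoms touch along the face diagonal, so √2·a = 4r.
r = √2·a/4 = 1.4142 × 4.22 / 4 = 1.49 Å.

1.49 Å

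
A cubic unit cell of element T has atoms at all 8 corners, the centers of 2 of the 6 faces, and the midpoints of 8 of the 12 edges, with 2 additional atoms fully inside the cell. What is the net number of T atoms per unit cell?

6

Corner atoms are shared by 8 cells (1/8 each), face atoms by 2 (1/2 each), edge atoms by 4 (1/4 each), interior atoms are unshared.
Net atoms = 8 × 1/8 + 2 × 1/2 + 8 × 1/4 + 2 = 1 + 1 + 2 + 2 = 6.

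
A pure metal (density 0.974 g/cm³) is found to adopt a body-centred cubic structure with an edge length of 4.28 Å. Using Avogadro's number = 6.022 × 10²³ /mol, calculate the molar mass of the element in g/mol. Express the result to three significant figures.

23.0 g/mol

A BCC cell has Z = 2 atoms; a = 4.280 × 10^-8 cm.
M = ρ·N_A·a³/Z = 0.974 × 6.022 × 10²³ × 7.840 × 10^-23 / 2 = 23.0 g/mol.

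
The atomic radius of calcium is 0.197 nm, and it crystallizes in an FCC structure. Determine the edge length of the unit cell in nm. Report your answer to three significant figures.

0.557 nm

In an FCC lattice, atoms touch along the face diagonal, so √2·a = 4r.
a = 4r/√2 = 4 × 0.197 / 1.4142 = 0.557 nm.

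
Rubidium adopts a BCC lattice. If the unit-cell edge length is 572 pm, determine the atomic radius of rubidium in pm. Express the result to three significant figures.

In a BCC lattice, atoms touch along the body diagonal, so √3·a = 4r.
r = √3·a/4 = 1.7321 × 572 / 4 = 248 pm.

248 pm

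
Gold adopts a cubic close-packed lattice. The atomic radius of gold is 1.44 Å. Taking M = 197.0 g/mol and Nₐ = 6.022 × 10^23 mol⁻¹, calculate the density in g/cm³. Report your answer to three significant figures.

In an FCC lattice, atoms touch along the face diagonal, so √2·a = 4r, giving a = 4.073 Å = 4.073 × 10^-8 cm.
With Z = 4, ρ = Z·M/(N_A·a³) = 4 × 197.0 / (6.022 × 10²³ × 6.757 × 10^-23) = 19.37 g/cm³.

19.4 g/cm³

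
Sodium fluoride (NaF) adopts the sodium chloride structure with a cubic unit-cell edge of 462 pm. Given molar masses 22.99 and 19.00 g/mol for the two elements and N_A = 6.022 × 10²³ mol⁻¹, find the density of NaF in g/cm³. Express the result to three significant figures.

2.83 g/cm³

The sodium chloride structure contains Z = 4 formula units per cell; M(NaF) = 22.99 + 19.00 = 41.99 g/mol.
a³ = (4.620 × 10^-8 cm)³ = 9.861 × 10^-23 cm³.
ρ = 4 × 41.99 / (6.022 × 10²³ × 9.861 × 10^-23) = 2.828 g/cm³.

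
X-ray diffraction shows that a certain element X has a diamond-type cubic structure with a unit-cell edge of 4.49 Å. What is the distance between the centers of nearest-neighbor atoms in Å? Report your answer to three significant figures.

1.94 Å

In a diamond cubic structure, nearest neighbors lie along the body diagonal with √3·a = 8r; the nearest-neighbor distance equals 2r = 0.4330·a.
d = 0.4330 × 4.49 = 1.94 Å.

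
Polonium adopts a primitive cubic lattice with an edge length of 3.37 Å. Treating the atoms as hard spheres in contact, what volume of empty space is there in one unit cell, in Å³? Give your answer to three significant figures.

In a simple cubic lattice atoms touch along the cell edge, so a = 2r, so r = 0.5000a = 1.685 Å.
V_cell = a³ = 38.27 Å³; V_atoms = 1 × (4/3)πr³ = 20.04 Å³.
Empty space = 38.27 − 20.04 = 18.2 Å³.

18.2 Å³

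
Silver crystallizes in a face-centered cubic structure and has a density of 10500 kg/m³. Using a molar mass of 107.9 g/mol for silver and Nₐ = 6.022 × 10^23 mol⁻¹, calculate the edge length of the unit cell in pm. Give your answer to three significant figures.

409 pm

With Z = 4 atoms per FCC cell, a³ = Z·M/(N_A·ρ) = 4 × 107.9 / (6.022 × 10²³ × 10.50 g/cm³) = 6.826 × 10^-23 cm³.
a = (6.826 × 10^-23)^(1/3) = 4.087 × 10^-8 cm = 409 pm.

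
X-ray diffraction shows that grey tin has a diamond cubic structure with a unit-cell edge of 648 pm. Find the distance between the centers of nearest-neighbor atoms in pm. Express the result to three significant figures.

In a diamond cubic structure, nearest neighbors lie along the body diagonal with √3·a = 8r; the nearest-neighbor distance equals 2r = 0.4330·a.
d = 0.4330 × 648 = 281 pm.

281 pm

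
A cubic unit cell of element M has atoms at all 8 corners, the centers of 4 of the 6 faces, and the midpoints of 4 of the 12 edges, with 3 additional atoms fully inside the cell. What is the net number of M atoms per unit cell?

Corner atoms are shared by 8 cells (1/8 each), face atoms by 2 (1/2 each), edge atoms by 4 (1/4 each), interior atoms are unshared.
Net atoms = 8 × 1/8 + 4 × 1/2 + 4 × 1/4 + 3 = 1 + 2 + 1 + 3 = 7.

7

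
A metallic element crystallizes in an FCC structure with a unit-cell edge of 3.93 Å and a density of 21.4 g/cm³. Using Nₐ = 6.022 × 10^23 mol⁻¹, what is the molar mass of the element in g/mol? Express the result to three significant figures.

An FCC cell has Z = 4 atoms; a = 3.930 × 10^-8 cm.
M = ρ·N_A·a³/Z = 21.4 × 6.022 × 10²³ × 6.070 × 10^-23 / 4 = 196 g/mol.

196 g/mol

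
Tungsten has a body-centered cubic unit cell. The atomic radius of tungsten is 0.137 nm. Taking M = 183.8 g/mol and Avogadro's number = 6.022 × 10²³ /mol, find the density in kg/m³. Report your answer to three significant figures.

In a BCC lattice, atoms touch along the body diagonal, so √3·a = 4r, giving a = 0.3164 nm = 3.164 × 10^-8 cm.
With Z = 2, ρ = Z·M/(N_A·a³) = 2 × 183.8 / (6.022 × 10²³ × 3.167 × 10^-23) = 19.27 g/cm³ = 19300 kg/m³.

19300 kg/m³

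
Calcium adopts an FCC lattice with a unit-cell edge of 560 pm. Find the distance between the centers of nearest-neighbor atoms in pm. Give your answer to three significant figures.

396 pm

In an FCC structure, atoms touch along the face diagonal, so √2·a = 4r; the nearest-neighbor distance equals 2r = 0.7071·a.
d = 0.7071 × 560 = 396 pm.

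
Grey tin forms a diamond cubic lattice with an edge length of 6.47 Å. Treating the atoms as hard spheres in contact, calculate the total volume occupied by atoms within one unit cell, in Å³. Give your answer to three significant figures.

In a diamond cubic lattice nearest neighbors lie along the body diagonal with √3·a = 8r, so r = 0.2165a = 1.401 Å.
V_atoms = Z × (4/3)πr³ = 8 × (4/3)π × (1.401)³ = 92.1 Å³.

92.1 Å³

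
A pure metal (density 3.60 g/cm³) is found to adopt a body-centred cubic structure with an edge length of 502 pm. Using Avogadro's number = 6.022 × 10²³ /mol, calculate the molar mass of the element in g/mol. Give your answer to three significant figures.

A BCC cell has Z = 2 atoms; a = 5.020 × 10^-8 cm.
M = ρ·N_A·a³/Z = 3.60 × 6.022 × 10²³ × 1.265 × 10^-22 / 2 = 137 g/mol.

137 g/mol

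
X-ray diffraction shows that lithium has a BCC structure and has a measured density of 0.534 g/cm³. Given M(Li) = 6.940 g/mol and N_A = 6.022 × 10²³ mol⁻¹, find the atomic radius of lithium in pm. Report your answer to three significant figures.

152 pm

For a BCC cell (Z = 2), a³ = Z·M/(N_A·ρ) = 2 × 6.940 / (6.022 × 10²³ × 0.5340) = 4.316 × 10^-23 cm³, so a = 3.508 × 10^-8 cm = 350.8 pm.
Atoms touch along the body diagonal, so √3·a = 4r, so r = 0.4330 × a = 152 pm.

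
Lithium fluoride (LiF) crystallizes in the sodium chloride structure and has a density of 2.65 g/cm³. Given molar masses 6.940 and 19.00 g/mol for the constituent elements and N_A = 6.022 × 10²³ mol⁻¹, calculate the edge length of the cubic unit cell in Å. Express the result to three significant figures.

M(LiF) = 25.94 g/mol; Z = 4 formula units per cell.
a³ = Z·M/(N_A·ρ) = 4 × 25.94 / (6.022 × 10²³ × 2.65) = 6.502 × 10^-23 cm³, so a = 4.021 × 10^-8 cm = 4.02 Å.

4.02 Å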